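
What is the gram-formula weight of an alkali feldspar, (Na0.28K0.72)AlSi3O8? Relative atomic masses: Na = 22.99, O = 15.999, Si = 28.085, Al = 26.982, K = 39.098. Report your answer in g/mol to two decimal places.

273.82 g/mol

The formula mass is the sum 0.28*22.99 + 0.72*39.098 + 1*26.982 + 3*28.085 + 8*15.999.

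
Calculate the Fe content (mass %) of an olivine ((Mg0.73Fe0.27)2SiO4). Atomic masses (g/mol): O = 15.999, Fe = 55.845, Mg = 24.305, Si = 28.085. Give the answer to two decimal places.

19.12 mass %

Molar mass of (Mg0.73Fe0.27)2SiO4: 1.46×24.305 + 0.54×55.845 + 1×28.085 + 4×15.999 = 157.723 g/mol.
Mass of Fe per formula unit: 0.54 × 55.845 = 30.156 g.
Weight fraction Fe = 30.156 / 157.723 = 0.1912.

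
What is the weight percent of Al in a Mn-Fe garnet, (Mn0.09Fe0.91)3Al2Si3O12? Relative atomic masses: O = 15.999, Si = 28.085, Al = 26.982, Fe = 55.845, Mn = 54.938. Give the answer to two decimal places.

10.85 weight percent

M((Mn0.09Fe0.91)3Al2Si3O12) = 497.497 g/mol.
Al contributes 2 × 26.982 = 53.964 g per mole.
53.964/497.497 = 0.1085 → 10.85%.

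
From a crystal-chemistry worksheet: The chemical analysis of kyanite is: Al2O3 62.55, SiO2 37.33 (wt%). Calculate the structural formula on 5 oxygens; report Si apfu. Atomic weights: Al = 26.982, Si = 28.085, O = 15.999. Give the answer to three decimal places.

1.008 Si apfu

62.55 wt% Al2O3 ÷ 101.961 g/mol = 0.61347 mol, giving 1.22694 Al and 1.84041 O.
37.33 wt% SiO2 ÷ 60.083 g/mol = 0.62131 mol, giving 0.62131 Si and 1.24262 O.
Oxygen sums to 3.08303; scaling by 5/3.08303 = 1.62178 puts the formula on 5 O.
Si: 0.62131 × 1.62178 = 1.008 atoms per formula unit.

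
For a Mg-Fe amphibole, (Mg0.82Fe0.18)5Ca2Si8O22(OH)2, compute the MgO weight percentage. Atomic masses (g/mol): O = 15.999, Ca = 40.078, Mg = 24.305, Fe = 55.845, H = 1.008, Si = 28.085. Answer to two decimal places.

M((Mg0.82Fe0.18)5Ca2Si8O22(OH)2) = 840.739 g/mol; M(MgO) = 40.304 g/mol.
Moles MgO per formula unit = 4.10 Mg ÷ 1 = 4.1000.
MgO fraction = (4.1000 × 40.304) / 840.739 = 165.246/840.739 = 0.1965.

19.65 wt%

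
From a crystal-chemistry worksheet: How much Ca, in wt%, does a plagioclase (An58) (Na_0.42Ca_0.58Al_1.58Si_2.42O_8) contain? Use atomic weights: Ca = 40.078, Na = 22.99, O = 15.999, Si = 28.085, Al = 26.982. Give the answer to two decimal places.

Molar mass of Na_0.42Ca_0.58Al_1.58Si_2.42O_8: 0.42×22.99 + 0.58×40.078 + 1.58×26.982 + 2.42×28.085 + 8×15.999 = 271.490 g/mol.
Mass of Ca per formula unit: 0.58 × 40.078 = 23.245 g.
Weight fraction Ca = 23.245 / 271.490 = 0.0856.

8.56 wt%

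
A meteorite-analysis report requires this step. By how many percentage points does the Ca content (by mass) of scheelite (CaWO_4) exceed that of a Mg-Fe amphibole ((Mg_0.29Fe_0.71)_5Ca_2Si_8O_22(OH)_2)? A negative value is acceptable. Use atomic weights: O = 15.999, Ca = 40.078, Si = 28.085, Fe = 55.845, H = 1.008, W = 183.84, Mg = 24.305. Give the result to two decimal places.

M(CaWO_4) = 287.914 g/mol, so wt% Ca = 40.078/287.914 × 100 = 13.92%.
M((Mg_0.29Fe_0.71)_5Ca_2Si_8O_22(OH)_2) = 924.320 g/mol, so wt% Ca = 80.156/924.320 × 100 = 8.67%.
13.92 − 8.67 = 5.25 pp.

5.25 percentage points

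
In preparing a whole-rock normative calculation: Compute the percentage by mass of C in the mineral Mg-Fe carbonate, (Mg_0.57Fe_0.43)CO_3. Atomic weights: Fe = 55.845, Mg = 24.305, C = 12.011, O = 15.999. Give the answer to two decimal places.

M((Mg_0.57Fe_0.43)CO_3) = 97.875 g/mol.
C contributes 1 × 12.011 = 12.011 g per mole.
12.011/97.875 = 0.1227 → 12.27%.

12.27 mass %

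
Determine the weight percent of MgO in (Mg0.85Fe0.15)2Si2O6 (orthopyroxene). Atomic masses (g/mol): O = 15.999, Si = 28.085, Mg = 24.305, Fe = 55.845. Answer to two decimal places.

32.59 wt%

Formula mass = 210.236 g/mol.
1.70 Mg → 1.7000 mol MgO per formula unit; M(MgO) = 40.304, so MgO mass = 68.517 g.
68.517/210.236 × 100 = 32.59 wt%.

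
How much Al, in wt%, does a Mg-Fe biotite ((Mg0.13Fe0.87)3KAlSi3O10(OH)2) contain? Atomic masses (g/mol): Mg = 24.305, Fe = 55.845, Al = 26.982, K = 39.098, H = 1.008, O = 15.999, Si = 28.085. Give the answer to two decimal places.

5.40 wt%

M((Mg0.13Fe0.87)3KAlSi3O10(OH)2) = 499.573 g/mol.
Al contributes 1 × 26.982 = 26.982 g per mole.
26.982/499.573 = 0.0540 → 5.40%.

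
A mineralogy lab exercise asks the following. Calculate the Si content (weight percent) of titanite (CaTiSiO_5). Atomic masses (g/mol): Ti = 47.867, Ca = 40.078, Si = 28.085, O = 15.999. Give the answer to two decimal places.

Formula mass = 1*40.078 + 1*47.867 + 1*28.085 + 5*15.999 = 196.025 g/mol, of which 28.085 g is Si.
So Si makes up 28.085/196.025 = 0.1433 of the mass, i.e. 14.33%.

14.33 weight percent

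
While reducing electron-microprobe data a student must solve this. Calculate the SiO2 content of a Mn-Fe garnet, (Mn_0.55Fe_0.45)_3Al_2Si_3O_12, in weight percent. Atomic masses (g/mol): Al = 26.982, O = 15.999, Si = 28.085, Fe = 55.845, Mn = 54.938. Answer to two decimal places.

Molar mass of (Mn_0.55Fe_0.45)_3Al_2Si_3O_12 = 1.65*54.938 + 1.35*55.845 + 2*26.982 + 3*28.085 + 12*15.999 = 496.245 g/mol.
Each formula unit contains 3 Si, equivalent to 3/1 = 3.0000 mol SiO2.
M(SiO2) = 1×28.085 + 2×15.999 = 60.083 g/mol.
Mass of SiO2 per formula unit = 3.0000 × 60.083 = 180.249 g.
SiO2 wt% = 180.249 / 496.245 × 100 = 36.32%.

36.32 wt%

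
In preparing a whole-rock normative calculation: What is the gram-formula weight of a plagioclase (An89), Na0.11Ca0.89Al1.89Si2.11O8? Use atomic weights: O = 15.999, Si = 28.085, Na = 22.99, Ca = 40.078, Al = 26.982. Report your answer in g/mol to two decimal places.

276.45 g/mol

The formula mass is the sum 0.11*22.99 + 0.89*40.078 + 1.89*26.982 + 2.11*28.085 + 8*15.999.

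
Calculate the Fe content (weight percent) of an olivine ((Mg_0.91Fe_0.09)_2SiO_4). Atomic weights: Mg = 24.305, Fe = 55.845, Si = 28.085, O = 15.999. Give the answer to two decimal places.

6.87 weight percent

M((Mg_0.91Fe_0.09)_2SiO_4) = 146.368 g/mol.
Fe contributes 0.18 × 55.845 = 10.052 g per mole.
10.052/146.368 = 0.0687 → 6.87%.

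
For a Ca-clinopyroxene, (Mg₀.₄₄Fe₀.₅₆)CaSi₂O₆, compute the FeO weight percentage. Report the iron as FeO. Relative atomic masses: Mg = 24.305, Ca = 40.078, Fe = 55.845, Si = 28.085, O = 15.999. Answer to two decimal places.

17.18 wt%

Formula mass = 234.209 g/mol.
0.56 Fe → 0.5600 mol FeO per formula unit; M(FeO) = 71.844, so FeO mass = 40.233 g.
40.233/234.209 × 100 = 17.18 wt%.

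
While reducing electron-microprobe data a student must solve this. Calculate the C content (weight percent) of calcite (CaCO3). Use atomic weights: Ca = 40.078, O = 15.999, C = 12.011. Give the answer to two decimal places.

Formula mass = 1×40.078 + 1×12.011 + 3×15.999 = 100.086 g/mol, of which 12.011 g is C.
So C makes up 12.011/100.086 = 0.1200 of the mass, i.e. 12.00%.

12.00 weight percent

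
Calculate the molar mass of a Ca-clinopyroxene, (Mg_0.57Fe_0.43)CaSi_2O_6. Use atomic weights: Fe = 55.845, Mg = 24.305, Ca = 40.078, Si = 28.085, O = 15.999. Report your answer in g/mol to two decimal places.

The formula mass is the sum 0.57*24.305 + 0.43*55.845 + 1*40.078 + 2*28.085 + 6*15.999.

230.11 g/mol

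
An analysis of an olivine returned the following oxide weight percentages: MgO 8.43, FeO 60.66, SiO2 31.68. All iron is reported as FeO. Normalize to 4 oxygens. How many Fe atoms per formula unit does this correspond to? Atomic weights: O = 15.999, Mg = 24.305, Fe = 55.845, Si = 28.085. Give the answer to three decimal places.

1.602 Fe apfu

8.43 wt% MgO ÷ 40.304 g/mol = 0.20916 mol, giving 0.20916 Mg and 0.20916 O.
60.66 wt% FeO ÷ 71.844 g/mol = 0.84433 mol, giving 0.84433 Fe and 0.84433 O.
31.68 wt% SiO2 ÷ 60.083 g/mol = 0.52727 mol, giving 0.52727 Si and 1.05454 O.
Oxygen sums to 2.10803; scaling by 4/2.10803 = 1.89751 puts the formula on 4 O.
Fe: 0.84433 × 1.89751 = 1.602 atoms per formula unit.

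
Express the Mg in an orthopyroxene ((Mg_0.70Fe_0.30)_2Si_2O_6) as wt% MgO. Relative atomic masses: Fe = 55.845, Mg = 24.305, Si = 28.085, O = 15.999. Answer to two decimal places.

25.68 wt%

Formula mass = 219.698 g/mol.
1.40 Mg → 1.4000 mol MgO per formula unit; M(MgO) = 40.304, so MgO mass = 56.426 g.
56.426/219.698 × 100 = 25.68 wt%.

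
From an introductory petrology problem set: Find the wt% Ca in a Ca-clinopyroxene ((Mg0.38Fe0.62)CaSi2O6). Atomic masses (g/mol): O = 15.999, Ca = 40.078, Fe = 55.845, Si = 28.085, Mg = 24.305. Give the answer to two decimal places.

M((Mg0.38Fe0.62)CaSi2O6) = 236.102 g/mol.
Ca contributes 1 × 40.078 = 40.078 g per mole.
40.078/236.102 = 0.1697 → 16.97%.

16.97 mass %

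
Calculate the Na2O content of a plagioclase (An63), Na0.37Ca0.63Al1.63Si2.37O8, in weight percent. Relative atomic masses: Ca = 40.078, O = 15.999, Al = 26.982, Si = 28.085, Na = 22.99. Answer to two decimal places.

4.21 wt%

Formula mass = 272.290 g/mol.
0.37 Na → 0.1850 mol Na2O per formula unit; M(Na2O) = 61.979, so Na2O mass = 11.466 g.
11.466/272.290 × 100 = 4.21 wt%.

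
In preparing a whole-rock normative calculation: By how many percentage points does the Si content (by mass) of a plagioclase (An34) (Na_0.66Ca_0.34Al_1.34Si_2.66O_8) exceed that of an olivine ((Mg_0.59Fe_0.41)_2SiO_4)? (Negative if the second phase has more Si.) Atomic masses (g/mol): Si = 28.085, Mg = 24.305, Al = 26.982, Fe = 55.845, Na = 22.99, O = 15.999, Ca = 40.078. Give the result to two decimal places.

M(Na_0.66Ca_0.34Al_1.34Si_2.66O_8) = 267.654 g/mol, so wt% Si = 74.706/267.654 × 100 = 27.91%.
M((Mg_0.59Fe_0.41)_2SiO_4) = 166.554 g/mol, so wt% Si = 28.085/166.554 × 100 = 16.86%.
27.91 − 16.86 = 11.05 pp.

11.05 percentage points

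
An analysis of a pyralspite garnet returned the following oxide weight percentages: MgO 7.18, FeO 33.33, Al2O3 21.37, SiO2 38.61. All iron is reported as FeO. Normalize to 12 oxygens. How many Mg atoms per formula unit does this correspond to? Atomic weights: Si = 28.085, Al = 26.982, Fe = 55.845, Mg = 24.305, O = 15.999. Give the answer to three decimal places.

MgO: 7.18/40.304 = 0.17815 mol → 0.17815 mol Mg, 0.17815 mol O.
FeO: 33.33/71.844 = 0.46392 mol → 0.46392 mol Fe, 0.46392 mol O.
Al2O3: 21.37/101.961 = 0.20959 mol → 0.41918 mol Al, 0.62877 mol O.
SiO2: 38.61/60.083 = 0.64261 mol → 0.64261 mol Si, 1.28522 mol O.
Total oxygen = 2.55606 mol. Normalization factor = 12/2.55606 = 4.69473.
Mg per 12 O = 0.17815 × 4.69473 = 0.836.

0.836 Mg apfu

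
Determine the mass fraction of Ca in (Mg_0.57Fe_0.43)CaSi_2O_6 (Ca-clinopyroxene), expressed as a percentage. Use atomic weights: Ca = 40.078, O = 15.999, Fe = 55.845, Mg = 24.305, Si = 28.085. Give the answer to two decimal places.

Molar mass of (Mg_0.57Fe_0.43)CaSi_2O_6: 0.57·24.305 + 0.43·55.845 + 1·40.078 + 2·28.085 + 6·15.999 = 230.109 g/mol.
Mass of Ca per formula unit: 1 × 40.078 = 40.078 g.
Weight fraction Ca = 40.078 / 230.109 = 0.1742.

17.42 weight percent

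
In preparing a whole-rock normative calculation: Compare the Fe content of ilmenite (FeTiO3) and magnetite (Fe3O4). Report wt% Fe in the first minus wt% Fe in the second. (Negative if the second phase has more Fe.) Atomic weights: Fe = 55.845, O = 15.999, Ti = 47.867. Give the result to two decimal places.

M(FeTiO3) = 151.709 g/mol, so wt% Fe = 55.845/151.709 × 100 = 36.81%.
M(Fe3O4) = 231.531 g/mol, so wt% Fe = 167.535/231.531 × 100 = 72.36%.
36.81 − 72.36 = -35.55 pp.

-35.55 percentage points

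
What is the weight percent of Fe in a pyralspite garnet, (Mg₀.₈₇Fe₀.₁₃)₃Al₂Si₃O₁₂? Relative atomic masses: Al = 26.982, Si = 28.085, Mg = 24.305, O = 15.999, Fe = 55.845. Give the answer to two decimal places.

5.24 mass %

Formula mass = 2.61·24.305 + 0.39·55.845 + 2·26.982 + 3·28.085 + 12·15.999 = 415.423 g/mol, of which 21.780 g is Fe.
So Fe makes up 21.780/415.423 = 0.0524 of the mass, i.e. 5.24%.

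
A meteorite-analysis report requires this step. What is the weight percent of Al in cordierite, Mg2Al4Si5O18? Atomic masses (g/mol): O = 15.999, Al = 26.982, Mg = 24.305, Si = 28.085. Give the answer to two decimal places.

18.45 mass %

Formula mass = 2×24.305 + 4×26.982 + 5×28.085 + 18×15.999 = 584.945 g/mol, of which 107.928 g is Al.
So Al makes up 107.928/584.945 = 0.1845 of the mass, i.e. 18.45%.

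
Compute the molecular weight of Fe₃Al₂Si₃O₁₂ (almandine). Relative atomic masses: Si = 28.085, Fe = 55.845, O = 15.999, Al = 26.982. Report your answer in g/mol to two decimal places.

M = 3*55.845 + 2*26.982 + 3*28.085 + 12*15.999

497.74 g/mol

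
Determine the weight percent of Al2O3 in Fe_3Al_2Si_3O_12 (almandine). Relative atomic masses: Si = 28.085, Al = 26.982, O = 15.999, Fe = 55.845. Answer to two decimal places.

20.48 wt%

Formula mass = 497.742 g/mol.
2 Al → 1.0000 mol Al2O3 per formula unit; M(Al2O3) = 101.961, so Al2O3 mass = 101.961 g.
101.961/497.742 × 100 = 20.48 wt%.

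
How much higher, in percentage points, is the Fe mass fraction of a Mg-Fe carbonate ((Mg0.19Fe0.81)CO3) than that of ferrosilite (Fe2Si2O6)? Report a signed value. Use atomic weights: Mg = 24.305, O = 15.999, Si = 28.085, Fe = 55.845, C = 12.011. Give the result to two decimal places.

-1.16 percentage points

First mineral: 45.234 g Fe in 109.860 g formula = 41.17 wt% Fe.
Second mineral: 111.690 g Fe in 263.854 g formula = 42.33 wt% Fe.
41.17% − 42.33% gives a difference of -1.16 percentage points.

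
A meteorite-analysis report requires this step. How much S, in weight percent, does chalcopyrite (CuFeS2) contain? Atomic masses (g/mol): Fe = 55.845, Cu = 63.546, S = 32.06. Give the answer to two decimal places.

Molar mass of CuFeS2: 1×63.546 + 1×55.845 + 2×32.06 = 183.511 g/mol.
Mass of S per formula unit: 2 × 32.06 = 64.120 g.
Weight fraction S = 64.120 / 183.511 = 0.3494.

34.94 weight percent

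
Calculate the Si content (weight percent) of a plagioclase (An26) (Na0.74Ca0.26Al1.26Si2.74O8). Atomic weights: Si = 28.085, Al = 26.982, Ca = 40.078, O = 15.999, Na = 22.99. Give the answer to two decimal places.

28.89 weight percent

Formula mass = 0.74×22.99 + 0.26×40.078 + 1.26×26.982 + 2.74×28.085 + 8×15.999 = 266.375 g/mol, of which 76.953 g is Si.
So Si makes up 76.953/266.375 = 0.2889 of the mass, i.e. 28.89%.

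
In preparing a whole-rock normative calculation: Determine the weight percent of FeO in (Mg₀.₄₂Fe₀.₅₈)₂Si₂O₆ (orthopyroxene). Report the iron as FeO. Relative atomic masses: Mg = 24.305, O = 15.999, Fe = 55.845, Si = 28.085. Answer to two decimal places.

35.11 wt%

Molar mass of (Mg₀.₄₂Fe₀.₅₈)₂Si₂O₆ = 0.84·24.305 + 1.16·55.845 + 2·28.085 + 6·15.999 = 237.360 g/mol.
Each formula unit contains 1.16 Fe, equivalent to 1.16/1 = 1.1600 mol FeO.
M(FeO) = 1×55.845 + 1×15.999 = 71.844 g/mol.
Mass of FeO per formula unit = 1.1600 × 71.844 = 83.339 g.
FeO wt% = 83.339 / 237.360 × 100 = 35.11%.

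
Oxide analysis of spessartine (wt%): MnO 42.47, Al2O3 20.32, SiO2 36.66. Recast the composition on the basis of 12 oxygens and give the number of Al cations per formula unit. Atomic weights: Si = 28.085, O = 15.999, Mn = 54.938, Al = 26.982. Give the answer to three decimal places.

MnO: 42.47/70.937 = 0.59870 mol → 0.59870 mol Mn, 0.59870 mol O.
Al2O3: 20.32/101.961 = 0.19929 mol → 0.39858 mol Al, 0.59787 mol O.
SiO2: 36.66/60.083 = 0.61016 mol → 0.61016 mol Si, 1.22032 mol O.
Total oxygen = 2.41689 mol. Normalization factor = 12/2.41689 = 4.96506.
Al per 12 O = 0.39858 × 4.96506 = 1.979.

1.979 Al apfu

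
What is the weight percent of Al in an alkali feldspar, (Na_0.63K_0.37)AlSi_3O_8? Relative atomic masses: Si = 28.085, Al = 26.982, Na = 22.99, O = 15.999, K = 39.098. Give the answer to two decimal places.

Formula mass = 0.63×22.99 + 0.37×39.098 + 1×26.982 + 3×28.085 + 8×15.999 = 268.179 g/mol, of which 26.982 g is Al.
So Al makes up 26.982/268.179 = 0.1006 of the mass, i.e. 10.06%.

10.06 weight percent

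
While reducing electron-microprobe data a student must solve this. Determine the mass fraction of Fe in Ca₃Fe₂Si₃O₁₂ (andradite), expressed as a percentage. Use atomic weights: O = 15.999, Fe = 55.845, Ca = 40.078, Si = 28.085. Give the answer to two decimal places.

Molar mass of Ca₃Fe₂Si₃O₁₂: 3*40.078 + 2*55.845 + 3*28.085 + 12*15.999 = 508.167 g/mol.
Mass of Fe per formula unit: 2 × 55.845 = 111.690 g.
Weight fraction Fe = 111.690 / 508.167 = 0.2198.

21.98 weight percent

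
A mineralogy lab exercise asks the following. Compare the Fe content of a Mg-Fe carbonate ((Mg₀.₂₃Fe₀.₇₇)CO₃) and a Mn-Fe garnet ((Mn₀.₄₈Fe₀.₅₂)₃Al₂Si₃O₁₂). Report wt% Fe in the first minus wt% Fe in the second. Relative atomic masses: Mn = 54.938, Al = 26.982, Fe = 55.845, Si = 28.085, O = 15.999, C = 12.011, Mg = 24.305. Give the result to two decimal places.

First mineral: 43.001 g Fe in 108.599 g formula = 39.60 wt% Fe.
Second mineral: 87.118 g Fe in 496.436 g formula = 17.55 wt% Fe.
39.60% − 17.55% gives a difference of 22.05 percentage points.

22.05 percentage points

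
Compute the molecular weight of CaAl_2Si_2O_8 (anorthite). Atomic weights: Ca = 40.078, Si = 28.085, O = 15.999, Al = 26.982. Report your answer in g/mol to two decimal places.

The formula mass is the sum 1*40.078 + 2*26.982 + 2*28.085 + 8*15.999.

278.20 g/mol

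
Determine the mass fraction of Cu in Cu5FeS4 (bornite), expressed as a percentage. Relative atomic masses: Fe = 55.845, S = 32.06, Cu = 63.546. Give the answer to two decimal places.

Molar mass of Cu5FeS4: 5*63.546 + 1*55.845 + 4*32.06 = 501.815 g/mol.
Mass of Cu per formula unit: 5 × 63.546 = 317.730 g.
Weight fraction Cu = 317.730 / 501.815 = 0.6332.

63.32 wt%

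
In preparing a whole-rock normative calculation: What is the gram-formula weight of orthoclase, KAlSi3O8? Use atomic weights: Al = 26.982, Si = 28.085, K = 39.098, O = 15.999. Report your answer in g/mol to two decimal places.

K: 1 × 39.098 = 39.0980
Al: 1 × 26.982 = 26.9820
Si: 3 × 28.085 = 84.2550
O: 8 × 15.999 = 127.9920
Summing the contributions gives the formula mass.

278.33 g/mol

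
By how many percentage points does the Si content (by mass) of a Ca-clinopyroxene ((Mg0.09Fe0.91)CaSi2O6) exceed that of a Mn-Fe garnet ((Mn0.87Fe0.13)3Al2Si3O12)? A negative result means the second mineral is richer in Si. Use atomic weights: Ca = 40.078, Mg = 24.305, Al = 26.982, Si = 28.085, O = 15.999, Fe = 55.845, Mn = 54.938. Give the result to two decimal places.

5.89 percentage points

First mineral: 56.170 g Si in 245.248 g formula = 22.90 wt% Si.
Second mineral: 84.255 g Si in 495.375 g formula = 17.01 wt% Si.
22.90% − 17.01% gives a difference of 5.89 percentage points.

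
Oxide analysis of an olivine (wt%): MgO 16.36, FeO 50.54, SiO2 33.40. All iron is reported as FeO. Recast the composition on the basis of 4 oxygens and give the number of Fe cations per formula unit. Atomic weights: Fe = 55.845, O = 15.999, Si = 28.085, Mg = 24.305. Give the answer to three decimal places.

16.36 wt% MgO ÷ 40.304 g/mol = 0.40592 mol, giving 0.40592 Mg and 0.40592 O.
50.54 wt% FeO ÷ 71.844 g/mol = 0.70347 mol, giving 0.70347 Fe and 0.70347 O.
33.40 wt% SiO2 ÷ 60.083 g/mol = 0.55590 mol, giving 0.55590 Si and 1.11180 O.
Oxygen sums to 2.22119; scaling by 4/2.22119 = 1.80084 puts the formula on 4 O.
Fe: 0.70347 × 1.80084 = 1.267 atoms per formula unit.

1.267 Fe apfu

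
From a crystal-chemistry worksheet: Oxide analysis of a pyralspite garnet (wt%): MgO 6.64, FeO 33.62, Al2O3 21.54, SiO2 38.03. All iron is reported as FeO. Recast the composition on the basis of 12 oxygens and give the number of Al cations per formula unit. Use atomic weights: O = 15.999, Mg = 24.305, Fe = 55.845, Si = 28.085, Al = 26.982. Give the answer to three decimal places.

MgO: 6.64/40.304 = 0.16475 mol → 0.16475 mol Mg, 0.16475 mol O.
FeO: 33.62/71.844 = 0.46796 mol → 0.46796 mol Fe, 0.46796 mol O.
Al2O3: 21.54/101.961 = 0.21126 mol → 0.42252 mol Al, 0.63378 mol O.
SiO2: 38.03/60.083 = 0.63296 mol → 0.63296 mol Si, 1.26592 mol O.
Total oxygen = 2.53241 mol. Normalization factor = 12/2.53241 = 4.73857.
Al per 12 O = 0.42252 × 4.73857 = 2.002.

2.002 Al apfu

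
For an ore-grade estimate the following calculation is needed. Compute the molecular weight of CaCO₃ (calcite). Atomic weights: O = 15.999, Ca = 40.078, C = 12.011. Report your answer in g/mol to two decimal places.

M = 1×40.078 + 1×12.011 + 3×15.999

100.09 g/mol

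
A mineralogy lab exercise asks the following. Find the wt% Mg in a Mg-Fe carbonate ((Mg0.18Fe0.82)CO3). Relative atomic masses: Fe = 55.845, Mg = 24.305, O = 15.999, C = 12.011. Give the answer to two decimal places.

3.97 weight percent

Formula mass = 0.18·24.305 + 0.82·55.845 + 1·12.011 + 3·15.999 = 110.176 g/mol, of which 4.375 g is Mg.
So Mg makes up 4.375/110.176 = 0.0397 of the mass, i.e. 3.97%.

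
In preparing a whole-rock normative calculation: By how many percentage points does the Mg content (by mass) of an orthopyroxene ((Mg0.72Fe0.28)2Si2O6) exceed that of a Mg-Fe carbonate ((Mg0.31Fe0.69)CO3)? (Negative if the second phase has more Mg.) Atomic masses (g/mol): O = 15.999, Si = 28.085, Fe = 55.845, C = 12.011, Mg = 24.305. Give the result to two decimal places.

8.92 percentage points

Mg in (Mg0.72Fe0.28)2Si2O6: molar mass 218.436 g/mol; 1.44×24.305 = 34.999 g → 16.02 wt%.
Mg in (Mg0.31Fe0.69)CO3: molar mass 106.076 g/mol; 0.31×24.305 = 7.535 g → 7.10 wt%.
Difference = 16.02 − 7.10 = 8.92 percentage points.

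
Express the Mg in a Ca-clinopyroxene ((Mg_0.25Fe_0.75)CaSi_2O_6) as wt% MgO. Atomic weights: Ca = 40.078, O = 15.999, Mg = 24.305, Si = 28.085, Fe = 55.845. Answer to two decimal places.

M((Mg_0.25Fe_0.75)CaSi_2O_6) = 240.202 g/mol; M(MgO) = 40.304 g/mol.
Moles MgO per formula unit = 0.25 Mg ÷ 1 = 0.2500.
MgO fraction = (0.2500 × 40.304) / 240.202 = 10.076/240.202 = 0.0419.

4.19 wt%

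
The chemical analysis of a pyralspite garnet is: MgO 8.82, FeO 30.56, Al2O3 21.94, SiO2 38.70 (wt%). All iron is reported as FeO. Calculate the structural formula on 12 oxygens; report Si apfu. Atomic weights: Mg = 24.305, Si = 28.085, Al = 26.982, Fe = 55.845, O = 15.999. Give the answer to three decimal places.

2.998 Si apfu

8.82 wt% MgO ÷ 40.304 g/mol = 0.21884 mol, giving 0.21884 Mg and 0.21884 O.
30.56 wt% FeO ÷ 71.844 g/mol = 0.42537 mol, giving 0.42537 Fe and 0.42537 O.
21.94 wt% Al2O3 ÷ 101.961 g/mol = 0.21518 mol, giving 0.43036 Al and 0.64554 O.
38.70 wt% SiO2 ÷ 60.083 g/mol = 0.64411 mol, giving 0.64411 Si and 1.28822 O.
Oxygen sums to 2.57797; scaling by 12/2.57797 = 4.65483 puts the formula on 12 O.
Si: 0.64411 × 4.65483 = 2.998 atoms per formula unit.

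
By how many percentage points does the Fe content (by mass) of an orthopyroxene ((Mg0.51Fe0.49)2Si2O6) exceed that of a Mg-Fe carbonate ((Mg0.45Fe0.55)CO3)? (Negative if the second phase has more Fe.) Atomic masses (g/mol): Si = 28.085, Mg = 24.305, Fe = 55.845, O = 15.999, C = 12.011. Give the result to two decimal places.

Fe in (Mg0.51Fe0.49)2Si2O6: molar mass 231.683 g/mol; 0.98×55.845 = 54.728 g → 23.62 wt%.
Fe in (Mg0.45Fe0.55)CO3: molar mass 101.660 g/mol; 0.55×55.845 = 30.715 g → 30.21 wt%.
Difference = 23.62 − 30.21 = -6.59 percentage points.

-6.59 percentage points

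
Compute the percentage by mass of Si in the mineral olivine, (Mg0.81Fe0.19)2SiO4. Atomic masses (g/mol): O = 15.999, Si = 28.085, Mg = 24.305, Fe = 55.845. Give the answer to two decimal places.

Molar mass of (Mg0.81Fe0.19)2SiO4: 1.62*24.305 + 0.38*55.845 + 1*28.085 + 4*15.999 = 152.676 g/mol.
Mass of Si per formula unit: 1 × 28.085 = 28.085 g.
Weight fraction Si = 28.085 / 152.676 = 0.1840.

18.40 mass %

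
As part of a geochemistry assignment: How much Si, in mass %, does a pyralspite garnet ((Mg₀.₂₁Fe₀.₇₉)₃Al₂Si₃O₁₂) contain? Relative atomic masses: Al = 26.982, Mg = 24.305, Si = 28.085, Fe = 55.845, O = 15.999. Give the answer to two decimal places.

Formula mass = 0.63×24.305 + 2.37×55.845 + 2×26.982 + 3×28.085 + 12×15.999 = 477.872 g/mol, of which 84.255 g is Si.
So Si makes up 84.255/477.872 = 0.1763 of the mass, i.e. 17.63%.

17.63 mass %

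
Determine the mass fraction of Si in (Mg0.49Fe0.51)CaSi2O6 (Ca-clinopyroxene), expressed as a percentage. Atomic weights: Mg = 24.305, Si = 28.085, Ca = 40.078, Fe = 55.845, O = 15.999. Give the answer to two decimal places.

Molar mass of (Mg0.49Fe0.51)CaSi2O6: 0.49·24.305 + 0.51·55.845 + 1·40.078 + 2·28.085 + 6·15.999 = 232.632 g/mol.
Mass of Si per formula unit: 2 × 28.085 = 56.170 g.
Weight fraction Si = 56.170 / 232.632 = 0.2415.

24.15 weight percent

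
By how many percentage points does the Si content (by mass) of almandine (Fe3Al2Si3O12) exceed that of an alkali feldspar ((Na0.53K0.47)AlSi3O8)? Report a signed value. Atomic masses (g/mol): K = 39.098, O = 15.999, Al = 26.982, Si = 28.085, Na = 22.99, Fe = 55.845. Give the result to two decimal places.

Si in Fe3Al2Si3O12: molar mass 497.742 g/mol; 3×28.085 = 84.255 g → 16.93 wt%.
Si in (Na0.53K0.47)AlSi3O8: molar mass 269.790 g/mol; 3×28.085 = 84.255 g → 31.23 wt%.
Difference = 16.93 − 31.23 = -14.30 percentage points.

-14.30 percentage points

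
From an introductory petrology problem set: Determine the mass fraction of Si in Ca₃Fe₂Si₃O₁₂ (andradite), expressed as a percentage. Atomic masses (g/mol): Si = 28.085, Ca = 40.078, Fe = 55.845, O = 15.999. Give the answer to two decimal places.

M(Ca₃Fe₂Si₃O₁₂) = 508.167 g/mol.
Si contributes 3 × 28.085 = 84.255 g per mole.
84.255/508.167 = 0.1658 → 16.58%.

16.58 weight percent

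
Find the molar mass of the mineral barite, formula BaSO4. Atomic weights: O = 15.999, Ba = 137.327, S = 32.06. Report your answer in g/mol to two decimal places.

233.38 g/mol

M = 1(137.327) + 1(32.06) + 4(15.999)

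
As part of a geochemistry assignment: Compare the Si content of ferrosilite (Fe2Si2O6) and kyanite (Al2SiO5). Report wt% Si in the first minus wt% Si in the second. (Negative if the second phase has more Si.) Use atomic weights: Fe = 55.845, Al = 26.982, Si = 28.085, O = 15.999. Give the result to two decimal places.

3.96 percentage points

M(Fe2Si2O6) = 263.854 g/mol, so wt% Si = 56.170/263.854 × 100 = 21.29%.
M(Al2SiO5) = 162.044 g/mol, so wt% Si = 28.085/162.044 × 100 = 17.33%.
21.29 − 17.33 = 3.96 pp.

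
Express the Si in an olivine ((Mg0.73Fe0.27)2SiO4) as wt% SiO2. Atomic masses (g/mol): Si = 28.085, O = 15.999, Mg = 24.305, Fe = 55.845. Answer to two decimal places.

M((Mg0.73Fe0.27)2SiO4) = 157.723 g/mol; M(SiO2) = 60.083 g/mol.
Moles SiO2 per formula unit = 1 Si ÷ 1 = 1.0000.
SiO2 fraction = (1.0000 × 60.083) / 157.723 = 60.083/157.723 = 0.3809.

38.09 wt%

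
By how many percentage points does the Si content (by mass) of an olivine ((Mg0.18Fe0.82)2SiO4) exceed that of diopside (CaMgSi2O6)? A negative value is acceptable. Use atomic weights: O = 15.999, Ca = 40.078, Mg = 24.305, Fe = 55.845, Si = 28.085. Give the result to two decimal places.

-11.34 percentage points

Si in (Mg0.18Fe0.82)2SiO4: molar mass 192.417 g/mol; 1×28.085 = 28.085 g → 14.60 wt%.
Si in CaMgSi2O6: molar mass 216.547 g/mol; 2×28.085 = 56.170 g → 25.94 wt%.
Difference = 14.60 − 25.94 = -11.34 percentage points.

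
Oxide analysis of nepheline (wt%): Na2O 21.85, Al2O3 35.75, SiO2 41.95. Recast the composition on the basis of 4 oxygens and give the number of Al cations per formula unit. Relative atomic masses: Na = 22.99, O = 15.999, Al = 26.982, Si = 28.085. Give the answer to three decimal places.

1.001 Al apfu

Na2O: 21.85/61.979 = 0.35254 mol → 0.70508 mol Na, 0.35254 mol O.
Al2O3: 35.75/101.961 = 0.35062 mol → 0.70124 mol Al, 1.05186 mol O.
SiO2: 41.95/60.083 = 0.69820 mol → 0.69820 mol Si, 1.39640 mol O.
Total oxygen = 2.80080 mol. Normalization factor = 4/2.80080 = 1.42816.
Al per 4 O = 0.70124 × 1.42816 = 1.001.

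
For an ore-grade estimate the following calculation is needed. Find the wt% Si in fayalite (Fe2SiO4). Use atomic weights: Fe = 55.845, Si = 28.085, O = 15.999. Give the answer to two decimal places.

13.78 mass %

Formula mass = 2·55.845 + 1·28.085 + 4·15.999 = 203.771 g/mol, of which 28.085 g is Si.
So Si makes up 28.085/203.771 = 0.1378 of the mass, i.e. 13.78%.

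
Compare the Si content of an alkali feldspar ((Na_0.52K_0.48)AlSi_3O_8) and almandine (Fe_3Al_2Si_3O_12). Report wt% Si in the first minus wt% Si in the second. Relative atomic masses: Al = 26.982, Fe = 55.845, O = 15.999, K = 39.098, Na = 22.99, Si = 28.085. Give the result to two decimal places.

Si in (Na_0.52K_0.48)AlSi_3O_8: molar mass 269.951 g/mol; 3×28.085 = 84.255 g → 31.21 wt%.
Si in Fe_3Al_2Si_3O_12: molar mass 497.742 g/mol; 3×28.085 = 84.255 g → 16.93 wt%.
Difference = 31.21 − 16.93 = 14.28 percentage points.

14.28 percentage points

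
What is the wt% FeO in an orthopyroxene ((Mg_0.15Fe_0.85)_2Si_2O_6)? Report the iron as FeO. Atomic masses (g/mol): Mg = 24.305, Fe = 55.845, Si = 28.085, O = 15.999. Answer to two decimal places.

M((Mg_0.15Fe_0.85)_2Si_2O_6) = 254.392 g/mol; M(FeO) = 71.844 g/mol.
Moles FeO per formula unit = 1.70 Fe ÷ 1 = 1.7000.
FeO fraction = (1.7000 × 71.844) / 254.392 = 122.135/254.392 = 0.4801.

48.01 wt%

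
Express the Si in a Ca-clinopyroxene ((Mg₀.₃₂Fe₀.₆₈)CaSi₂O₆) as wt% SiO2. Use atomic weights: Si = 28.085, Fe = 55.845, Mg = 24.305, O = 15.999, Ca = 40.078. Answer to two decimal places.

50.49 wt%

Formula mass = 237.994 g/mol.
2 Si → 2.0000 mol SiO2 per formula unit; M(SiO2) = 60.083, so SiO2 mass = 120.166 g.
120.166/237.994 × 100 = 50.49 wt%.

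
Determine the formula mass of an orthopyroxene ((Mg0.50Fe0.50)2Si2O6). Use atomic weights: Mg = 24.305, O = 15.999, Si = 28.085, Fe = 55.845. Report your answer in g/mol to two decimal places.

The formula mass is the sum 1(24.305) + 1(55.845) + 2(28.085) + 6(15.999).

232.31 g/mol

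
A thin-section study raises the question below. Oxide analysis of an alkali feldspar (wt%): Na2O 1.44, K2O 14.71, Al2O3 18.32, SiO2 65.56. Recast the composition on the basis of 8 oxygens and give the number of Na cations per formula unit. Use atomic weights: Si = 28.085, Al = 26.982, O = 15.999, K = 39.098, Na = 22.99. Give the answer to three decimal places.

Na2O: 1.44/61.979 = 0.02323 mol → 0.04646 mol Na, 0.02323 mol O.
K2O: 14.71/94.195 = 0.15617 mol → 0.31234 mol K, 0.15617 mol O.
Al2O3: 18.32/101.961 = 0.17968 mol → 0.35936 mol Al, 0.53904 mol O.
SiO2: 65.56/60.083 = 1.09116 mol → 1.09116 mol Si, 2.18232 mol O.
Total oxygen = 2.90076 mol. Normalization factor = 8/2.90076 = 2.75790.
Na per 8 O = 0.04646 × 2.75790 = 0.128.

0.128 Na apfu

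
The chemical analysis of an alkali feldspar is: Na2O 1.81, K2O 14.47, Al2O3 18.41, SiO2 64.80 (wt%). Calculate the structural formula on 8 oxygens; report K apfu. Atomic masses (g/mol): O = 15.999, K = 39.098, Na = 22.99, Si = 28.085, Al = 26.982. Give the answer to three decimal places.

Na2O (M=61.979): mol = 0.02920; Na = 0.05840, O = 0.02920.
K2O (M=94.195): mol = 0.15362; K = 0.30724, O = 0.15362.
Al2O3 (M=101.961): mol = 0.18056; Al = 0.36112, O = 0.54168.
SiO2 (M=60.083): mol = 1.07851; Si = 1.07851, O = 2.15702.
ΣO = 2.88152; factor = 8/ΣO = 2.77631.
K apfu = 0.30724 × 2.77631 = 0.853.

0.853 K apfu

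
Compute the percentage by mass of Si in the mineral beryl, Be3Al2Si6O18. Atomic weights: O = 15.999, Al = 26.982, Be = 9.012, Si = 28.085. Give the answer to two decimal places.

Molar mass of Be3Al2Si6O18: 3·9.012 + 2·26.982 + 6·28.085 + 18·15.999 = 537.492 g/mol.
Mass of Si per formula unit: 6 × 28.085 = 168.510 g.
Weight fraction Si = 168.510 / 537.492 = 0.3135.

31.35 weight percent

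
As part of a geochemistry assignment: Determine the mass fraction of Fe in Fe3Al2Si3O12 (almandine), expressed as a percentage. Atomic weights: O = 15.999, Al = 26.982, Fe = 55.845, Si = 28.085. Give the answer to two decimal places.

33.66 mass %

Molar mass of Fe3Al2Si3O12: 3*55.845 + 2*26.982 + 3*28.085 + 12*15.999 = 497.742 g/mol.
Mass of Fe per formula unit: 3 × 55.845 = 167.535 g.
Weight fraction Fe = 167.535 / 497.742 = 0.3366.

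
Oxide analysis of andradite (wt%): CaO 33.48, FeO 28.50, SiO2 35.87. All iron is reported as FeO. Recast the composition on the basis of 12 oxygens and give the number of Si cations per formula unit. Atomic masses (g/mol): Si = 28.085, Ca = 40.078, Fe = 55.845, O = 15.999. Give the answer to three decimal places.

3.275 Si apfu

33.48 wt% CaO ÷ 56.077 g/mol = 0.59704 mol, giving 0.59704 Ca and 0.59704 O.
28.50 wt% FeO ÷ 71.844 g/mol = 0.39669 mol, giving 0.39669 Fe and 0.39669 O.
35.87 wt% SiO2 ÷ 60.083 g/mol = 0.59701 mol, giving 0.59701 Si and 1.19402 O.
Oxygen sums to 2.18775; scaling by 12/2.18775 = 5.48509 puts the formula on 12 O.
Si: 0.59701 × 5.48509 = 3.275 atoms per formula unit.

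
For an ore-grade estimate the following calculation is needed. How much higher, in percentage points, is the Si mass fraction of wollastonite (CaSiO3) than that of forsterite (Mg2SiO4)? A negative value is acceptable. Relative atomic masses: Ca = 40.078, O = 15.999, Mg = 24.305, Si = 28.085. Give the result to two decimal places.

M(CaSiO3) = 116.160 g/mol, so wt% Si = 28.085/116.160 × 100 = 24.18%.
M(Mg2SiO4) = 140.691 g/mol, so wt% Si = 28.085/140.691 × 100 = 19.96%.
24.18 − 19.96 = 4.22 pp.

4.22 percentage points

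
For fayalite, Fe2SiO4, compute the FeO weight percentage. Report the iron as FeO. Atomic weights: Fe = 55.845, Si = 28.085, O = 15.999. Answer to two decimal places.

70.51 wt%

Formula mass = 203.771 g/mol.
2 Fe → 2.0000 mol FeO per formula unit; M(FeO) = 71.844, so FeO mass = 143.688 g.
143.688/203.771 × 100 = 70.51 wt%.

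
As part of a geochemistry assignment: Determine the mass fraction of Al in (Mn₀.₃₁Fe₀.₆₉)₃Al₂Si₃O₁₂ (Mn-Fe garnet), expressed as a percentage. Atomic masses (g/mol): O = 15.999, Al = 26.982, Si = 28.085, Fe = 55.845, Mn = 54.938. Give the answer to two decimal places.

Molar mass of (Mn₀.₃₁Fe₀.₆₉)₃Al₂Si₃O₁₂: 0.93×54.938 + 2.07×55.845 + 2×26.982 + 3×28.085 + 12×15.999 = 496.898 g/mol.
Mass of Al per formula unit: 2 × 26.982 = 53.964 g.
Weight fraction Al = 53.964 / 496.898 = 0.1086.

10.86 weight percent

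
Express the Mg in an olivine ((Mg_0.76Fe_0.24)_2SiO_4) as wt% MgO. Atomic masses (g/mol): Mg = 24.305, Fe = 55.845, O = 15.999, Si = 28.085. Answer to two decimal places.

39.31 wt%

Molar mass of (Mg_0.76Fe_0.24)_2SiO_4 = 1.52·24.305 + 0.48·55.845 + 1·28.085 + 4·15.999 = 155.830 g/mol.
Each formula unit contains 1.52 Mg, equivalent to 1.52/1 = 1.5200 mol MgO.
M(MgO) = 1×24.305 + 1×15.999 = 40.304 g/mol.
Mass of MgO per formula unit = 1.5200 × 40.304 = 61.262 g.
MgO wt% = 61.262 / 155.830 × 100 = 39.31%.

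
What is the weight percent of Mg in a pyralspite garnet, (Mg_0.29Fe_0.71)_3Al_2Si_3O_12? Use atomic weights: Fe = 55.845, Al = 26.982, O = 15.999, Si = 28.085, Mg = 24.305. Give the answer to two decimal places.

Molar mass of (Mg_0.29Fe_0.71)_3Al_2Si_3O_12: 0.87*24.305 + 2.13*55.845 + 2*26.982 + 3*28.085 + 12*15.999 = 470.302 g/mol.
Mass of Mg per formula unit: 0.87 × 24.305 = 21.145 g.
Weight fraction Mg = 21.145 / 470.302 = 0.0450.

4.50 wt%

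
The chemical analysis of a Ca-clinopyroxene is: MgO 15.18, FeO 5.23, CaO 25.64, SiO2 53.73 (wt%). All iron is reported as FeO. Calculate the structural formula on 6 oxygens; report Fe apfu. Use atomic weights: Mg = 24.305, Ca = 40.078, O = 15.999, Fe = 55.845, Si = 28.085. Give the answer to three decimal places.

0.162 Fe apfu

15.18 wt% MgO ÷ 40.304 g/mol = 0.37664 mol, giving 0.37664 Mg and 0.37664 O.
5.23 wt% FeO ÷ 71.844 g/mol = 0.07280 mol, giving 0.07280 Fe and 0.07280 O.
25.64 wt% CaO ÷ 56.077 g/mol = 0.45723 mol, giving 0.45723 Ca and 0.45723 O.
53.73 wt% SiO2 ÷ 60.083 g/mol = 0.89426 mol, giving 0.89426 Si and 1.78852 O.
Oxygen sums to 2.69519; scaling by 6/2.69519 = 2.22619 puts the formula on 6 O.
Fe: 0.07280 × 2.22619 = 0.162 atoms per formula unit.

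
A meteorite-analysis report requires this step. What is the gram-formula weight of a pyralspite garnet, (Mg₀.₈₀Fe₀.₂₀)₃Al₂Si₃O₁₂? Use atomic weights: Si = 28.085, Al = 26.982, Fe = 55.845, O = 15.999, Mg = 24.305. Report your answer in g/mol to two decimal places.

Mg: 2.40 × 24.305 = 58.3320
Fe: 0.60 × 55.845 = 33.5070
Al: 2 × 26.982 = 53.9640
Si: 3 × 28.085 = 84.2550
O: 12 × 15.999 = 191.9880
Summing the contributions gives the formula mass.

422.05 g/mol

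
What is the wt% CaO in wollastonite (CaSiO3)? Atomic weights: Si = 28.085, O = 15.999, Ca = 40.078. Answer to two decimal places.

48.28 wt%

M(CaSiO3) = 116.160 g/mol; M(CaO) = 56.077 g/mol.
Moles CaO per formula unit = 1 Ca ÷ 1 = 1.0000.
CaO fraction = (1.0000 × 56.077) / 116.160 = 56.077/116.160 = 0.4828.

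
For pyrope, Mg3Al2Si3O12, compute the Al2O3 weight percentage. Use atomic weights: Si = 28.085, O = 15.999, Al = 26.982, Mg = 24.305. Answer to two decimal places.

25.29 wt%

M(Mg3Al2Si3O12) = 403.122 g/mol; M(Al2O3) = 101.961 g/mol.
Moles Al2O3 per formula unit = 2 Al ÷ 2 = 1.0000.
Al2O3 fraction = (1.0000 × 101.961) / 403.122 = 101.961/403.122 = 0.2529.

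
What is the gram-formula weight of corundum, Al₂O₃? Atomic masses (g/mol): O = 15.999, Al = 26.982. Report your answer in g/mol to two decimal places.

Al: 2 × 26.982 = 53.9640
O: 3 × 15.999 = 47.9970
Summing the contributions gives the formula mass.

101.96 g/mol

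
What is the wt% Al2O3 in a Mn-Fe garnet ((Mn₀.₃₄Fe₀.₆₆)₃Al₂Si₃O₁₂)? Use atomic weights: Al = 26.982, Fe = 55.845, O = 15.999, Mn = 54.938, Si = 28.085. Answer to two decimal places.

20.52 wt%

Molar mass of (Mn₀.₃₄Fe₀.₆₆)₃Al₂Si₃O₁₂ = 1.02×54.938 + 1.98×55.845 + 2×26.982 + 3×28.085 + 12×15.999 = 496.817 g/mol.
Each formula unit contains 2 Al, equivalent to 2/2 = 1.0000 mol Al2O3.
M(Al2O3) = 2×26.982 + 3×15.999 = 101.961 g/mol.
Mass of Al2O3 per formula unit = 1.0000 × 101.961 = 101.961 g.
Al2O3 wt% = 101.961 / 496.817 × 100 = 20.52%.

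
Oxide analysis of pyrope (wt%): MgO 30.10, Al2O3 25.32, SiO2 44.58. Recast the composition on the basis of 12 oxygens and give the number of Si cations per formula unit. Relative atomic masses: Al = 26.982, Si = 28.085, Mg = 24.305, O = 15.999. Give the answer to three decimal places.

MgO (M=40.304): mol = 0.74682; Mg = 0.74682, O = 0.74682.
Al2O3 (M=101.961): mol = 0.24833; Al = 0.49666, O = 0.74499.
SiO2 (M=60.083): mol = 0.74197; Si = 0.74197, O = 1.48394.
ΣO = 2.97575; factor = 12/ΣO = 4.03260.
Si apfu = 0.74197 × 4.03260 = 2.992.

2.992 Si apfu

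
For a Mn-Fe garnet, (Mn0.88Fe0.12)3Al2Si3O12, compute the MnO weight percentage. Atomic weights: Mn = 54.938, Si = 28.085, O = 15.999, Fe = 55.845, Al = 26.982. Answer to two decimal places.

M((Mn0.88Fe0.12)3Al2Si3O12) = 495.348 g/mol; M(MnO) = 70.937 g/mol.
Moles MnO per formula unit = 2.64 Mn ÷ 1 = 2.6400.
MnO fraction = (2.6400 × 70.937) / 495.348 = 187.274/495.348 = 0.3781.

37.81 wt%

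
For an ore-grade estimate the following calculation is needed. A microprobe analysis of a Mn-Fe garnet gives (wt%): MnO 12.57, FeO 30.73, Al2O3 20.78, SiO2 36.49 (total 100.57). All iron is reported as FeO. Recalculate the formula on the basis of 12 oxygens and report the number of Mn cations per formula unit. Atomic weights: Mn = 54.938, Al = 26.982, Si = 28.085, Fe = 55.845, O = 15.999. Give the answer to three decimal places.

0.875 Mn apfu

MnO (M=70.937): mol = 0.17720; Mn = 0.17720, O = 0.17720.
FeO (M=71.844): mol = 0.42773; Fe = 0.42773, O = 0.42773.
Al2O3 (M=101.961): mol = 0.20380; Al = 0.40760, O = 0.61140.
SiO2 (M=60.083): mol = 0.60733; Si = 0.60733, O = 1.21466.
ΣO = 2.43099; factor = 12/ΣO = 4.93626.
Mn apfu = 0.17720 × 4.93626 = 0.875.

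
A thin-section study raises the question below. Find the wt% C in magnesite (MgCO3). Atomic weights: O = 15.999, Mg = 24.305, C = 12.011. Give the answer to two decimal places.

14.25 wt%

Molar mass of MgCO3: 1·24.305 + 1·12.011 + 3·15.999 = 84.313 g/mol.
Mass of C per formula unit: 1 × 12.011 = 12.011 g.
Weight fraction C = 12.011 / 84.313 = 0.1425.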